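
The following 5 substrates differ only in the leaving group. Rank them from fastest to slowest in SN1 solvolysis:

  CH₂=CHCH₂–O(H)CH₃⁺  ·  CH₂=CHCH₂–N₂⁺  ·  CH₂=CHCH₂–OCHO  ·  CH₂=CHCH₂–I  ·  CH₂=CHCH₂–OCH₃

Identical carbon frameworks mean the comparison reduces to leaving-group quality.
Leaving-group ability tracks the stability of the departed species; conjugate-acid pKₐ is the usual yardstick (lower pKₐ → better LG).
CH₂=CHCH₂–N₂⁺ loses N₂: no meaningful conjugate acid; N₂ departs as an exceptionally stable neutral molecule
CH₂=CHCH₂–I loses I⁻: pKₐ(HI) ≈ -10
CH₂=CHCH₂–O(H)CH₃⁺ loses R'OH: pKₐ(R'OH₂⁺) ≈ -2.4
CH₂=CHCH₂–OCHO loses HCOO⁻: pKₐ(HCOOH) ≈ 3.8
CH₂=CHCH₂–OCH₃ loses CH₃O⁻: pKₐ(CH₃OH) ≈ 15.5

CH₂=CHCH₂–N₂⁺ > CH₂=CHCH₂–I > CH₂=CHCH₂–O(H)CH₃⁺ > CH₂=CHCH₂–OCHO > CH₂=CHCH₂–OCH₃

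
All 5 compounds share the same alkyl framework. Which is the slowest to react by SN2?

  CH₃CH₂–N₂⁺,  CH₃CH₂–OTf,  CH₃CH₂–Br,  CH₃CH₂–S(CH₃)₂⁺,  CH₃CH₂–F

CH₃CH₂–F

The skeletons are identical, so relative rate is governed entirely by leaving-group ability.
A good leaving group is a weak base: the lower the pKₐ of its conjugate acid, the more readily it departs.
CH₃CH₂–N₂⁺ loses N₂: no meaningful conjugate acid; N₂ departs as an exceptionally stable neutral molecule
CH₃CH₂–OTf loses OTf⁻: pKₐ(CF₃SO₃H (triflic acid)) ≈ -14
CH₃CH₂–Br loses Br⁻: pKₐ(HBr) ≈ -9
CH₃CH₂–S(CH₃)₂⁺ loses SR'₂: pKₐ(R'₂SH⁺) ≈ -7
CH₃CH₂–F loses F⁻: pKₐ(HF) ≈ 3.2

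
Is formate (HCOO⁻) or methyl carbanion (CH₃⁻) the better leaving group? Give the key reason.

formate (HCOO⁻) is the better leaving group.
pKₐ(HCOOH) ≈ 3.8 versus pKₐ(CH₄) ≈ 48: formate (HCOO⁻) is the much weaker base.
Resonance-stabilised carboxylate.

formate (HCOO⁻)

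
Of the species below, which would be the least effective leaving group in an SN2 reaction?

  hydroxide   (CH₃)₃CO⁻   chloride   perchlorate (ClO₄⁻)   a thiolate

(CH₃)₃CO⁻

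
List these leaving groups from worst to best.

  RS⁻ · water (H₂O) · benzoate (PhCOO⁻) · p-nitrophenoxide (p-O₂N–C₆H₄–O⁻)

Rank by basicity of the departing species: weakest base leaves most easily.
water (H₂O): pKₐ(H₃O⁺) ≈ -1.7
benzoate (PhCOO⁻): pKₐ(C₆H₅COOH) ≈ 4.2
p-nitrophenoxide (p-O₂N–C₆H₄–O⁻): pKₐ(p-nitrophenol) ≈ 7.2
RS⁻: pKₐ(RSH (a thiol)) ≈ 10.5
Listed from poorest to best leaving group as asked.

RS⁻ < p-nitrophenoxide (p-O₂N–C₆H₄–O⁻) < benzoate (PhCOO⁻) < water (H₂O)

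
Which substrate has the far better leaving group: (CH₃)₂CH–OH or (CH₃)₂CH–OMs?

(CH₃)₂CH–OMs

From (CH₃)₂CH–OH the departing group would be OH⁻ (pKₐ(H₂O) ≈ 15.7). Strong base; essentially never leaves without prior activation.
From (CH₃)₂CH–OMs the leaving group is OMs⁻ (pKₐ(CH₃SO₃H (MsOH)) ≈ -1.9). Resonance-delocalised alkanesulfonate.
(In practice (CH₃)₂CH–OMs is made from (CH₃)₂CH–OH by treatment with MsCl / Et₃N, converting the hydroxyl into a mesylate.)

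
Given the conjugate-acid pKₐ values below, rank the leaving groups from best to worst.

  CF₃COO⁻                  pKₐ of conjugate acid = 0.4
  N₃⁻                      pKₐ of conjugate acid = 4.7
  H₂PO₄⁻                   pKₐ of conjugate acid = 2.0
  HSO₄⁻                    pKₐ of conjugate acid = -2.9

HSO₄⁻ > CF₃COO⁻ > H₂PO₄⁻ > N₃⁻

Lower conjugate-acid pKₐ ⇒ weaker base ⇒ better leaving group.
Sorting by the given values: HSO₄⁻ (-2.9), CF₃COO⁻ (0.4), H₂PO₄⁻ (2.0), N₃⁻ (4.7).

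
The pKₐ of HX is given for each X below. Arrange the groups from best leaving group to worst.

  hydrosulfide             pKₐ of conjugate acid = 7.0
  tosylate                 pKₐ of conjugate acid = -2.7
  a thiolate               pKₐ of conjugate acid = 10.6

Lower conjugate-acid pKₐ ⇒ weaker base ⇒ better leaving group.
Sorting by the given values: tosylate (-2.7), hydrosulfide (7.0), a thiolate (10.6).

tosylate > hydrosulfide > a thiolate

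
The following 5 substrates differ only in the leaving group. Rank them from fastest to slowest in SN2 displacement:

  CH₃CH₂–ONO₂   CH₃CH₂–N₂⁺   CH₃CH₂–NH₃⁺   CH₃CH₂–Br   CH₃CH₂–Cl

CH₃CH₂–N₂⁺ > CH₃CH₂–Br > CH₃CH₂–Cl > CH₃CH₂–ONO₂ > CH₃CH₂–NH₃⁺

The skeletons are identical, so relative rate is governed entirely by leaving-group ability.
The more stable X⁻ (or X) is on its own — i.e. the weaker a base it is — the better a leaving group it makes.
CH₃CH₂–N₂⁺ loses N₂: no meaningful conjugate acid; N₂ departs as an exceptionally stable neutral molecule
CH₃CH₂–Br loses Br⁻: pKₐ(HBr) ≈ -9
CH₃CH₂–Cl loses Cl⁻: pKₐ(HCl) ≈ -7
CH₃CH₂–ONO₂ loses NO₃⁻: pKₐ(HNO₃) ≈ -1.3
CH₃CH₂–NH₃⁺ loses NH₃: pKₐ(NH₄⁺) ≈ 9.2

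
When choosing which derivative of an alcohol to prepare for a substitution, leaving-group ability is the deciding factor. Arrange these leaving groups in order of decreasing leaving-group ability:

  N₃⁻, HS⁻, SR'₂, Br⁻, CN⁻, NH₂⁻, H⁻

Br⁻ > SR'₂ > N₃⁻ > HS⁻ > CN⁻ > H⁻ > NH₂⁻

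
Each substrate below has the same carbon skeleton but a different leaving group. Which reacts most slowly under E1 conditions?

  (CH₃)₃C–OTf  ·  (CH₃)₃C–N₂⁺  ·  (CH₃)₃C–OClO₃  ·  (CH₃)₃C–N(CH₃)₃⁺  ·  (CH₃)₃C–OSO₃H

(CH₃)₃C–N(CH₃)₃⁺

The skeletons are identical, so relative rate is governed entirely by leaving-group ability.
The more stable X⁻ (or X) is on its own — i.e. the weaker a base it is — the better a leaving group it makes.
(CH₃)₃C–N₂⁺ loses N₂: no meaningful conjugate acid; N₂ departs as an exceptionally stable neutral molecule
(CH₃)₃C–OTf loses OTf⁻: pKₐ(CF₃SO₃H (triflic acid)) ≈ -14
(CH₃)₃C–OClO₃ loses ClO₄⁻: pKₐ(HClO₄) ≈ -10
(CH₃)₃C–OSO₃H loses HSO₄⁻: pKₐ(H₂SO₄) ≈ -3
(CH₃)₃C–N(CH₃)₃⁺ loses NR'₃: pKₐ(R'₃NH⁺) ≈ 10.7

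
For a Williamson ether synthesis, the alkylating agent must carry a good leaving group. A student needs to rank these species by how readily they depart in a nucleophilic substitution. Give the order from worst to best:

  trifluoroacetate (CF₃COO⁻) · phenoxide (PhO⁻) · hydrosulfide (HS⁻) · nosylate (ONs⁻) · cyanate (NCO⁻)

A good leaving group is a weak base: the lower the pKₐ of its conjugate acid, the more readily it departs.
nosylate (ONs⁻): pKₐ(p-O₂NC₆H₄SO₃H) ≈ -3.5
trifluoroacetate (CF₃COO⁻): pKₐ(CF₃COOH) ≈ 0.2
cyanate (NCO⁻): pKₐ(HOCN) ≈ 3.5
hydrosulfide (HS⁻): pKₐ(H₂S) ≈ 7
phenoxide (PhO⁻): pKₐ(C₆H₅OH (phenol)) ≈ 10 — resonance into the ring helps, but still a poor LG
Listed from poorest to best leaving group as asked.

phenoxide (PhO⁻) < hydrosulfide (HS⁻) < cyanate (NCO⁻) < trifluoroacetate (CF₃COO⁻) < nosylate (ONs⁻)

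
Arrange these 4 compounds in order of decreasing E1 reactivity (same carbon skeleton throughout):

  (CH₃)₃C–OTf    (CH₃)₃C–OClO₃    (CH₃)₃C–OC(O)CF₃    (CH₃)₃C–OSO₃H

(CH₃)₃C–OTf > (CH₃)₃C–OClO₃ > (CH₃)₃C–OSO₃H > (CH₃)₃C–OC(O)CF₃

Same R in every case — rank the leaving groups.
Leaving-group ability tracks the stability of the departed species; conjugate-acid pKₐ is the usual yardstick (lower pKₐ → better LG).
(CH₃)₃C–OTf loses OTf⁻: pKₐ(CF₃SO₃H (triflic acid)) ≈ -14
(CH₃)₃C–OClO₃ loses ClO₄⁻: pKₐ(HClO₄) ≈ -10
(CH₃)₃C–OSO₃H loses HSO₄⁻: pKₐ(H₂SO₄) ≈ -3
(CH₃)₃C–OC(O)CF₃ loses CF₃COO⁻: pKₐ(CF₃COOH) ≈ 0.2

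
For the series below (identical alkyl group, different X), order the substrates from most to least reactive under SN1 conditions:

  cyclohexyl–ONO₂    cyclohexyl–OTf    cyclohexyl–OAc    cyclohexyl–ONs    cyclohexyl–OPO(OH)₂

cyclohexyl–OTf > cyclohexyl–ONs > cyclohexyl–ONO₂ > cyclohexyl–OPO(OH)₂ > cyclohexyl–OAc

Identical carbon frameworks mean the comparison reduces to leaving-group quality.
A good leaving group is a weak base: the lower the pKₐ of its conjugate acid, the more readily it departs.
cyclohexyl–OTf loses OTf⁻: pKₐ(CF₃SO₃H (triflic acid)) ≈ -14
cyclohexyl–ONs loses ONs⁻: pKₐ(p-O₂NC₆H₄SO₃H) ≈ -3.5
cyclohexyl–ONO₂ loses NO₃⁻: pKₐ(HNO₃) ≈ -1.3
cyclohexyl–OPO(OH)₂ loses H₂PO₄⁻: pKₐ(H₃PO₄) ≈ 2.1
cyclohexyl–OAc loses AcO⁻: pKₐ(CH₃COOH) ≈ 4.8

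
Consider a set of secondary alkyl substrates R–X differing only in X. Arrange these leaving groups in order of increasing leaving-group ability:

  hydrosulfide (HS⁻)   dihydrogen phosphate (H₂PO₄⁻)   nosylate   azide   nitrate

hydrosulfide (HS⁻) < azide < dihydrogen phosphate (H₂PO₄⁻) < nitrate < nosylate

Rank by basicity of the departing species: weakest base leaves most easily.
nosylate: pKₐ(p-O₂NC₆H₄SO₃H) ≈ -3.5
nitrate: pKₐ(HNO₃) ≈ -1.3
dihydrogen phosphate (H₂PO₄⁻): pKₐ(H₃PO₄) ≈ 2.1
azide: pKₐ(HN₃) ≈ 4.7
hydrosulfide (HS⁻): pKₐ(H₂S) ≈ 7
Listed from poorest to best leaving group as asked.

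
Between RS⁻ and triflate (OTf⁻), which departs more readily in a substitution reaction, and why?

triflate (OTf⁻)

triflate (OTf⁻) is the better leaving group.
pKₐ(CF₃SO₃H (triflic acid)) ≈ -14 versus pKₐ(RSH (a thiol)) ≈ 10.5: triflate (OTf⁻) is the much weaker base.
Charge spread over three oxygens and a CF₃ group; the premier leaving group in synthesis.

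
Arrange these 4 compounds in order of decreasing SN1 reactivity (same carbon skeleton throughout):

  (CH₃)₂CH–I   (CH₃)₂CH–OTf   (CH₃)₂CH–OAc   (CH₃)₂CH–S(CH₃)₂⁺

Identical carbon frameworks mean the comparison reduces to leaving-group quality.
The more stable X⁻ (or X) is on its own — i.e. the weaker a base it is — the better a leaving group it makes.
(CH₃)₂CH–OTf loses OTf⁻: pKₐ(CF₃SO₃H (triflic acid)) ≈ -14
(CH₃)₂CH–I loses I⁻: pKₐ(HI) ≈ -10
(CH₃)₂CH–S(CH₃)₂⁺ loses SR'₂: pKₐ(R'₂SH⁺) ≈ -7
(CH₃)₂CH–OAc loses AcO⁻: pKₐ(CH₃COOH) ≈ 4.8

(CH₃)₂CH–OTf > (CH₃)₂CH–I > (CH₃)₂CH–S(CH₃)₂⁺ > (CH₃)₂CH–OAc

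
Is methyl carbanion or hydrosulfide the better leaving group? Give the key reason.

hydrosulfide

hydrosulfide is the better leaving group.
pKₐ(H₂S) ≈ 7 versus pKₐ(CH₄) ≈ 48: hydrosulfide is the much weaker base.
Larger and more polarisable than the oxygen analogue.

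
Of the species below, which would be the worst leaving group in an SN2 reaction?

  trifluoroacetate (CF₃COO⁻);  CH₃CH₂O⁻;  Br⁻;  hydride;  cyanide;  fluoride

The more stable X⁻ (or X) is on its own — i.e. the weaker a base it is — the better a leaving group it makes.
Br⁻: pKₐ(HBr) ≈ -9
trifluoroacetate (CF₃COO⁻): pKₐ(CF₃COOH) ≈ 0.2
fluoride: pKₐ(HF) ≈ 3.2
cyanide: pKₐ(HCN) ≈ 9.2
CH₃CH₂O⁻: pKₐ(CH₃CH₂OH) ≈ 16
hydride: pKₐ(H₂) ≈ 36

hydride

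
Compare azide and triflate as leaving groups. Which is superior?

triflate is the better leaving group.
pKₐ(CF₃SO₃H (triflic acid)) ≈ -14 versus pKₐ(HN₃) ≈ 4.7: triflate is the much weaker base.
Charge spread over three oxygens and a CF₃ group; the premier leaving group in synthesis.

triflate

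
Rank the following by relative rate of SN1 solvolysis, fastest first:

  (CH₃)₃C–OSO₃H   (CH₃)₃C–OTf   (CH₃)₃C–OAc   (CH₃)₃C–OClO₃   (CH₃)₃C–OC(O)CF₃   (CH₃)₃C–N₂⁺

The skeletons are identical, so relative rate is governed entirely by leaving-group ability.
Leaving-group ability tracks the stability of the departed species; conjugate-acid pKₐ is the usual yardstick (lower pKₐ → better LG).
(CH₃)₃C–N₂⁺ loses N₂: no meaningful conjugate acid; N₂ departs as an exceptionally stable neutral molecule
(CH₃)₃C–OTf loses OTf⁻: pKₐ(CF₃SO₃H (triflic acid)) ≈ -14
(CH₃)₃C–OClO₃ loses ClO₄⁻: pKₐ(HClO₄) ≈ -10
(CH₃)₃C–OSO₃H loses HSO₄⁻: pKₐ(H₂SO₄) ≈ -3
(CH₃)₃C–OC(O)CF₃ loses CF₃COO⁻: pKₐ(CF₃COOH) ≈ 0.2
(CH₃)₃C–OAc loses AcO⁻: pKₐ(CH₃COOH) ≈ 4.8

(CH₃)₃C–N₂⁺ > (CH₃)₃C–OTf > (CH₃)₃C–OClO₃ > (CH₃)₃C–OSO₃H > (CH₃)₃C–OC(O)CF₃ > (CH₃)₃C–OAc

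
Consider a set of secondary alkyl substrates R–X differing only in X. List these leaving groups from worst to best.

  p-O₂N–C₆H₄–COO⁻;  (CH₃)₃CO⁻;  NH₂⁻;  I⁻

NH₂⁻ < (CH₃)₃CO⁻ < p-O₂N–C₆H₄–COO⁻ < I⁻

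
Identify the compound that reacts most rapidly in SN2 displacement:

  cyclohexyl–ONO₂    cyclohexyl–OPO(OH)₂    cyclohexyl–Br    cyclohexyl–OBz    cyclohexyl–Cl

Identical carbon frameworks mean the comparison reduces to leaving-group quality.
Rank by basicity of the departing species: weakest base leaves most easily.
cyclohexyl–Br loses Br⁻: pKₐ(HBr) ≈ -9
cyclohexyl–Cl loses Cl⁻: pKₐ(HCl) ≈ -7
cyclohexyl–ONO₂ loses NO₃⁻: pKₐ(HNO₃) ≈ -1.3
cyclohexyl–OPO(OH)₂ loses H₂PO₄⁻: pKₐ(H₃PO₄) ≈ 2.1
cyclohexyl–OBz loses PhCOO⁻: pKₐ(C₆H₅COOH) ≈ 4.2

cyclohexyl–Br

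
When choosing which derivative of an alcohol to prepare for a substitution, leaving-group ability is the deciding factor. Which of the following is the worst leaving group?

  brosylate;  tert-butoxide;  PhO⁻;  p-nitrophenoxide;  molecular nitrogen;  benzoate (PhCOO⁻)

The more stable X⁻ (or X) is on its own — i.e. the weaker a base it is — the better a leaving group it makes.
molecular nitrogen: no meaningful conjugate acid; N₂ departs as an exceptionally stable neutral molecule
brosylate: pKₐ(p-BrC₆H₄SO₃H) ≈ -2.8
benzoate (PhCOO⁻): pKₐ(C₆H₅COOH) ≈ 4.2
p-nitrophenoxide: pKₐ(p-nitrophenol) ≈ 7.2
PhO⁻: pKₐ(C₆H₅OH (phenol)) ≈ 10
tert-butoxide: pKₐ(t-BuOH) ≈ 18

tert-butoxide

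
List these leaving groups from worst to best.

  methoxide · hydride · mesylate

The more stable X⁻ (or X) is on its own — i.e. the weaker a base it is — the better a leaving group it makes.
mesylate: pKₐ(CH₃SO₃H (MsOH)) ≈ -1.9
methoxide: pKₐ(CH₃OH) ≈ 15.5
hydride: pKₐ(H₂) ≈ 36
Listed from poorest to best leaving group as asked.

hydride < methoxide < mesylate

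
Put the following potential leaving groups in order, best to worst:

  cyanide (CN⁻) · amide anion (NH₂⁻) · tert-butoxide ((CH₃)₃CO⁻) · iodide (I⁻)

A good leaving group is a weak base: the lower the pKₐ of its conjugate acid, the more readily it departs.
iodide (I⁻): pKₐ(HI) ≈ -10
cyanide (CN⁻): pKₐ(HCN) ≈ 9.2
tert-butoxide ((CH₃)₃CO⁻): pKₐ(t-BuOH) ≈ 18 — bulky, strongly basic alkoxide
amide anion (NH₂⁻): pKₐ(NH₃) ≈ 38 — extremely strong base; never a leaving group

iodide (I⁻) > cyanide (CN⁻) > tert-butoxide ((CH₃)₃CO⁻) > amide anion (NH₂⁻)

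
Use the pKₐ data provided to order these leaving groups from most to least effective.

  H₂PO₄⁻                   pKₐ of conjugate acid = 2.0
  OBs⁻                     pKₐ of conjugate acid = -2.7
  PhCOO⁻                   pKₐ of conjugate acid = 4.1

Lower conjugate-acid pKₐ ⇒ weaker base ⇒ better leaving group.
Sorting by the given values: OBs⁻ (-2.7), H₂PO₄⁻ (2.0), PhCOO⁻ (4.1).

OBs⁻ > H₂PO₄⁻ > PhCOO⁻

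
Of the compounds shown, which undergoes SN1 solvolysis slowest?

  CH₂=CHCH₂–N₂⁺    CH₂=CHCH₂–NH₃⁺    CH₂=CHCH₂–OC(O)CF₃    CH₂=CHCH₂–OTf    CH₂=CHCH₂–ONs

CH₂=CHCH₂–NH₃⁺

Same R in every case — rank the leaving groups.
A good leaving group is a weak base: the lower the pKₐ of its conjugate acid, the more readily it departs.
CH₂=CHCH₂–N₂⁺ loses N₂: no meaningful conjugate acid; N₂ departs as an exceptionally stable neutral molecule
CH₂=CHCH₂–OTf loses OTf⁻: pKₐ(CF₃SO₃H (triflic acid)) ≈ -14
CH₂=CHCH₂–ONs loses ONs⁻: pKₐ(p-O₂NC₆H₄SO₃H) ≈ -3.5
CH₂=CHCH₂–OC(O)CF₃ loses CF₃COO⁻: pKₐ(CF₃COOH) ≈ 0.2
CH₂=CHCH₂–NH₃⁺ loses NH₃: pKₐ(NH₄⁺) ≈ 9.2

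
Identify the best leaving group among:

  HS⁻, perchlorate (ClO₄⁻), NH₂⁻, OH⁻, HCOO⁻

perchlorate (ClO₄⁻)

Leaving-group ability tracks the stability of the departed species; conjugate-acid pKₐ is the usual yardstick (lower pKₐ → better LG).
perchlorate (ClO₄⁻): pKₐ(HClO₄) ≈ -10
HCOO⁻: pKₐ(HCOOH) ≈ 3.8
HS⁻: pKₐ(H₂S) ≈ 7
OH⁻: pKₐ(H₂O) ≈ 15.7
NH₂⁻: pKₐ(NH₃) ≈ 38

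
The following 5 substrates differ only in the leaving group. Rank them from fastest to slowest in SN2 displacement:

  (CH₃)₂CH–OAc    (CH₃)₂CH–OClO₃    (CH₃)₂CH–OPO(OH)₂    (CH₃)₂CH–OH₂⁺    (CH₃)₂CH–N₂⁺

(CH₃)₂CH–N₂⁺ > (CH₃)₂CH–OClO₃ > (CH₃)₂CH–OH₂⁺ > (CH₃)₂CH–OPO(OH)₂ > (CH₃)₂CH–OAc

Identical carbon frameworks mean the comparison reduces to leaving-group quality.
The more stable X⁻ (or X) is on its own — i.e. the weaker a base it is — the better a leaving group it makes.
(CH₃)₂CH–N₂⁺ loses N₂: no meaningful conjugate acid; N₂ departs as an exceptionally stable neutral molecule
(CH₃)₂CH–OClO₃ loses ClO₄⁻: pKₐ(HClO₄) ≈ -10
(CH₃)₂CH–OH₂⁺ loses H₂O: pKₐ(H₃O⁺) ≈ -1.7
(CH₃)₂CH–OPO(OH)₂ loses H₂PO₄⁻: pKₐ(H₃PO₄) ≈ 2.1
(CH₃)₂CH–OAc loses AcO⁻: pKₐ(CH₃COOH) ≈ 4.8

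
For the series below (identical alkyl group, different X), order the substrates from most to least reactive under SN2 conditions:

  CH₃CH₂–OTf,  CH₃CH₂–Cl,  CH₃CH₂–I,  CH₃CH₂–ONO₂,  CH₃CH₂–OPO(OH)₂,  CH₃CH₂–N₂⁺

CH₃CH₂–N₂⁺ > CH₃CH₂–OTf > CH₃CH₂–I > CH₃CH₂–Cl > CH₃CH₂–ONO₂ > CH₃CH₂–OPO(OH)₂

With the same alkyl group throughout, only the leaving group differentiates the rates.
Leaving-group ability tracks the stability of the departed species; conjugate-acid pKₐ is the usual yardstick (lower pKₐ → better LG).
CH₃CH₂–N₂⁺ loses N₂: no meaningful conjugate acid; N₂ departs as an exceptionally stable neutral molecule
CH₃CH₂–OTf loses OTf⁻: pKₐ(CF₃SO₃H (triflic acid)) ≈ -14
CH₃CH₂–I loses I⁻: pKₐ(HI) ≈ -10
CH₃CH₂–Cl loses Cl⁻: pKₐ(HCl) ≈ -7
CH₃CH₂–ONO₂ loses NO₃⁻: pKₐ(HNO₃) ≈ -1.3
CH₃CH₂–OPO(OH)₂ loses H₂PO₄⁻: pKₐ(H₃PO₄) ≈ 2.1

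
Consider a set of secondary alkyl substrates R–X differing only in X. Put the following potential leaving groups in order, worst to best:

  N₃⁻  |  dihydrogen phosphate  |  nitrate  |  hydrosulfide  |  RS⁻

Rank by basicity of the departing species: weakest base leaves most easily.
nitrate: pKₐ(HNO₃) ≈ -1.3 — resonance-delocalised over three oxygens
dihydrogen phosphate: pKₐ(H₃PO₄) ≈ 2.1 — moderate base; biological leaving group after further activation
N₃⁻: pKₐ(HN₃) ≈ 4.7
hydrosulfide: pKₐ(H₂S) ≈ 7 — larger and more polarisable than the oxygen analogue
RS⁻: pKₐ(RSH (a thiol)) ≈ 10.5
The question asks for worst first, so the sequence is read in increasing leaving-group ability.

RS⁻ < hydrosulfide < N₃⁻ < dihydrogen phosphate < nitrate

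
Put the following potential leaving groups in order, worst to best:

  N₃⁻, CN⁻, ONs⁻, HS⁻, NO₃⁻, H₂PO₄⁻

The more stable X⁻ (or X) is on its own — i.e. the weaker a base it is — the better a leaving group it makes.
ONs⁻: pKₐ(p-O₂NC₆H₄SO₃H) ≈ -3.5 — p-nitro group further stabilises the sulfonate
NO₃⁻: pKₐ(HNO₃) ≈ -1.3 — resonance-delocalised over three oxygens
H₂PO₄⁻: pKₐ(H₃PO₄) ≈ 2.1 — moderate base; biological leaving group after further activation
N₃⁻: pKₐ(HN₃) ≈ 4.7 — linear, resonance-stabilised
HS⁻: pKₐ(H₂S) ≈ 7 — larger and more polarisable than the oxygen analogue
CN⁻: pKₐ(HCN) ≈ 9.2 — sp carbon stabilises the charge somewhat, but still a poor LG
Reversing gives the worst-to-best order requested.

CN⁻ < HS⁻ < N₃⁻ < H₂PO₄⁻ < NO₃⁻ < ONs⁻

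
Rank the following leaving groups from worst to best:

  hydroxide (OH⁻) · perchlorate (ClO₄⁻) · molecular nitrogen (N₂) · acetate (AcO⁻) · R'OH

Rank by basicity of the departing species: weakest base leaves most easily.
molecular nitrogen (N₂): no meaningful conjugate acid; N₂ departs as an exceptionally stable neutral molecule
perchlorate (ClO₄⁻): pKₐ(HClO₄) ≈ -10 — extremely weak base; rarely used for safety reasons
R'OH: pKₐ(R'OH₂⁺) ≈ -2.4
acetate (AcO⁻): pKₐ(CH₃COOH) ≈ 4.8
hydroxide (OH⁻): pKₐ(H₂O) ≈ 15.7 — strong base; essentially never leaves without prior activation
The question asks for worst first, so the sequence is read in increasing leaving-group ability.

hydroxide (OH⁻) < acetate (AcO⁻) < R'OH < perchlorate (ClO₄⁻) < molecular nitrogen (N₂)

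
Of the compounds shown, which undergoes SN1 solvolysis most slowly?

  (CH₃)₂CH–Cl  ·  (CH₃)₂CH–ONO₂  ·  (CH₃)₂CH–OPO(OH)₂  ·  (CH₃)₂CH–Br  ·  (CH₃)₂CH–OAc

Same R in every case — rank the leaving groups.
Leaving-group ability tracks the stability of the departed species; conjugate-acid pKₐ is the usual yardstick (lower pKₐ → better LG).
(CH₃)₂CH–Br loses Br⁻: pKₐ(HBr) ≈ -9
(CH₃)₂CH–Cl loses Cl⁻: pKₐ(HCl) ≈ -7
(CH₃)₂CH–ONO₂ loses NO₃⁻: pKₐ(HNO₃) ≈ -1.3
(CH₃)₂CH–OPO(OH)₂ loses H₂PO₄⁻: pKₐ(H₃PO₄) ≈ 2.1
(CH₃)₂CH–OAc loses AcO⁻: pKₐ(CH₃COOH) ≈ 4.8

(CH₃)₂CH–OAc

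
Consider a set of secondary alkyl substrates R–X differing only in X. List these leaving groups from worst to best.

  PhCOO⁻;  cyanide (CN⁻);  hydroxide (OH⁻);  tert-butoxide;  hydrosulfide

PhCOO⁻: pKₐ(C₆H₅COOH) ≈ 4.2
hydrosulfide: pKₐ(H₂S) ≈ 7
cyanide (CN⁻): pKₐ(HCN) ≈ 9.2
hydroxide (OH⁻): pKₐ(H₂O) ≈ 15.7
tert-butoxide: pKₐ(t-BuOH) ≈ 18
Listed from poorest to best leaving group as asked.

tert-butoxide < hydroxide (OH⁻) < cyanide (CN⁻) < hydrosulfide < PhCOO⁻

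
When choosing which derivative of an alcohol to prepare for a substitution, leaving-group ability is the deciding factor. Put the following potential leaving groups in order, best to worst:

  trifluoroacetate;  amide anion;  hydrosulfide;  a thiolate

trifluoroacetate > hydrosulfide > a thiolate > amide anion

The more stable X⁻ (or X) is on its own — i.e. the weaker a base it is — the better a leaving group it makes.
trifluoroacetate: pKₐ(CF₃COOH) ≈ 0.2
hydrosulfide: pKₐ(H₂S) ≈ 7
a thiolate: pKₐ(RSH (a thiol)) ≈ 10.5
amide anion: pKₐ(NH₃) ≈ 38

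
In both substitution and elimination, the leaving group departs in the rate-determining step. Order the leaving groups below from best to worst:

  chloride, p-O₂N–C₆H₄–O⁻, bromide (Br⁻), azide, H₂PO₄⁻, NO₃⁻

bromide (Br⁻) > chloride > NO₃⁻ > H₂PO₄⁻ > azide > p-O₂N–C₆H₄–O⁻

Leaving-group ability tracks the stability of the departed species; conjugate-acid pKₐ is the usual yardstick (lower pKₐ → better LG).
bromide (Br⁻): pKₐ(HBr) ≈ -9
chloride: pKₐ(HCl) ≈ -7
NO₃⁻: pKₐ(HNO₃) ≈ -1.3
H₂PO₄⁻: pKₐ(H₃PO₄) ≈ 2.1
azide: pKₐ(HN₃) ≈ 4.7
p-O₂N–C₆H₄–O⁻: pKₐ(p-nitrophenol) ≈ 7.2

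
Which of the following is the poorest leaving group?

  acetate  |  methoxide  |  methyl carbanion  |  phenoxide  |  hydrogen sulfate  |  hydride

methyl carbanion

The more stable X⁻ (or X) is on its own — i.e. the weaker a base it is — the better a leaving group it makes.
hydrogen sulfate: pKₐ(H₂SO₄) ≈ -3
acetate: pKₐ(CH₃COOH) ≈ 4.8
phenoxide: pKₐ(C₆H₅OH (phenol)) ≈ 10
methoxide: pKₐ(CH₃OH) ≈ 15.5
hydride: pKₐ(H₂) ≈ 36
methyl carbanion: pKₐ(CH₄) ≈ 48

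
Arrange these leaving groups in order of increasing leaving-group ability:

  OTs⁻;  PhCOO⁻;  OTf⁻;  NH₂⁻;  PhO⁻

OTf⁻: pKₐ(CF₃SO₃H (triflic acid)) ≈ -14
OTs⁻: pKₐ(p-CH₃C₆H₄SO₃H (TsOH)) ≈ -2.8
PhCOO⁻: pKₐ(C₆H₅COOH) ≈ 4.2
PhO⁻: pKₐ(C₆H₅OH (phenol)) ≈ 10
NH₂⁻: pKₐ(NH₃) ≈ 38
The question asks for worst first, so the sequence is read in increasing leaving-group ability.

NH₂⁻ < PhO⁻ < PhCOO⁻ < OTs⁻ < OTf⁻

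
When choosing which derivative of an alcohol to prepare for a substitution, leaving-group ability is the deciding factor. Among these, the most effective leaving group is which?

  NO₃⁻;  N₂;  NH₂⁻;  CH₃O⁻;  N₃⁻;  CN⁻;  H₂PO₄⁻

N₂: no meaningful conjugate acid; N₂ departs as an exceptionally stable neutral molecule
NO₃⁻: pKₐ(HNO₃) ≈ -1.3
H₂PO₄⁻: pKₐ(H₃PO₄) ≈ 2.1
N₃⁻: pKₐ(HN₃) ≈ 4.7
CN⁻: pKₐ(HCN) ≈ 9.2
CH₃O⁻: pKₐ(CH₃OH) ≈ 15.5
NH₂⁻: pKₐ(NH₃) ≈ 38

N₂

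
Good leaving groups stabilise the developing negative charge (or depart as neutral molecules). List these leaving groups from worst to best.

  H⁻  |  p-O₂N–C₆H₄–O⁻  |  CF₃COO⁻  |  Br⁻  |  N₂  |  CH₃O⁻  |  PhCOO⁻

H⁻ < CH₃O⁻ < p-O₂N–C₆H₄–O⁻ < PhCOO⁻ < CF₃COO⁻ < Br⁻ < N₂

N₂: no meaningful conjugate acid; N₂ departs as an exceptionally stable neutral molecule
Br⁻: pKₐ(HBr) ≈ -9
CF₃COO⁻: pKₐ(CF₃COOH) ≈ 0.2
PhCOO⁻: pKₐ(C₆H₅COOH) ≈ 4.2
p-O₂N–C₆H₄–O⁻: pKₐ(p-nitrophenol) ≈ 7.2 — nitro group delocalises the charge; the classic chromogenic LG
CH₃O⁻: pKₐ(CH₃OH) ≈ 15.5 — strong base; alkoxides do not leave unassisted
H⁻: pKₐ(H₂) ≈ 36
Listed from poorest to best leaving group as asked.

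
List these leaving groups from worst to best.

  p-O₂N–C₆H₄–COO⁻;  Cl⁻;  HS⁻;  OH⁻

Cl⁻: pKₐ(HCl) ≈ -7 — moderately weak base
p-O₂N–C₆H₄–COO⁻: pKₐ(p-nitrobenzoic acid) ≈ 3.4
HS⁻: pKₐ(H₂S) ≈ 7 — larger and more polarisable than the oxygen analogue
OH⁻: pKₐ(H₂O) ≈ 15.7 — strong base; essentially never leaves without prior activation
The question asks for worst first, so the sequence is read in increasing leaving-group ability.

OH⁻ < HS⁻ < p-O₂N–C₆H₄–COO⁻ < Cl⁻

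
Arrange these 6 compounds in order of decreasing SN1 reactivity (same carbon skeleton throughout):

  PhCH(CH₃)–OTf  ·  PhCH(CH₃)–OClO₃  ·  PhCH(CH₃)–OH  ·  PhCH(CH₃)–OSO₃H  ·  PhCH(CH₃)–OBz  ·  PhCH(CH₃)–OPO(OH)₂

Identical carbon frameworks mean the comparison reduces to leaving-group quality.
Leaving-group ability tracks the stability of the departed species; conjugate-acid pKₐ is the usual yardstick (lower pKₐ → better LG).
PhCH(CH₃)–OTf loses OTf⁻: pKₐ(CF₃SO₃H (triflic acid)) ≈ -14
PhCH(CH₃)–OClO₃ loses ClO₄⁻: pKₐ(HClO₄) ≈ -10
PhCH(CH₃)–OSO₃H loses HSO₄⁻: pKₐ(H₂SO₄) ≈ -3
PhCH(CH₃)–OPO(OH)₂ loses H₂PO₄⁻: pKₐ(H₃PO₄) ≈ 2.1
PhCH(CH₃)–OBz loses PhCOO⁻: pKₐ(C₆H₅COOH) ≈ 4.2
PhCH(CH₃)–OH loses OH⁻: pKₐ(H₂O) ≈ 15.7

PhCH(CH₃)–OTf > PhCH(CH₃)–OClO₃ > PhCH(CH₃)–OSO₃H > PhCH(CH₃)–OPO(OH)₂ > PhCH(CH₃)–OBz > PhCH(CH₃)–OH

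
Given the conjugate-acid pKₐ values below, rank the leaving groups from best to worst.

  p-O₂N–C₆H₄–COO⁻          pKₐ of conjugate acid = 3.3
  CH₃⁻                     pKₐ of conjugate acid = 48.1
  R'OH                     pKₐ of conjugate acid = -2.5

R'OH > p-O₂N–C₆H₄–COO⁻ > CH₃⁻

Lower conjugate-acid pKₐ ⇒ weaker base ⇒ better leaving group.
Sorting by the given values: R'OH (-2.5), p-O₂N–C₆H₄–COO⁻ (3.3), CH₃⁻ (48.1).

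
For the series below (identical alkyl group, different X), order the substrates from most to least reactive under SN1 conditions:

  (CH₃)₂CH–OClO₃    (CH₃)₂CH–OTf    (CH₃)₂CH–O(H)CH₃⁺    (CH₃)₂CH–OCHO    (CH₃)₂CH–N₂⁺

(CH₃)₂CH–N₂⁺ > (CH₃)₂CH–OTf > (CH₃)₂CH–OClO₃ > (CH₃)₂CH–O(H)CH₃⁺ > (CH₃)₂CH–OCHO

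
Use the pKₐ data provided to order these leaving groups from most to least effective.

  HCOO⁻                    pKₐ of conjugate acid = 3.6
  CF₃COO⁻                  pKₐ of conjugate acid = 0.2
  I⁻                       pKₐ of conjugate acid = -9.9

I⁻ > CF₃COO⁻ > HCOO⁻

Lower conjugate-acid pKₐ ⇒ weaker base ⇒ better leaving group.
Sorting by the given values: I⁻ (-9.9), CF₃COO⁻ (0.2), HCOO⁻ (3.6).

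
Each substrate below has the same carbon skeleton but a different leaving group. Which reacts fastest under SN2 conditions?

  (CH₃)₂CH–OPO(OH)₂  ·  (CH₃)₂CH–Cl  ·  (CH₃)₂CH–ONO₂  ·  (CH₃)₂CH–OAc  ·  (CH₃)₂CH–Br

Same R in every case — rank the leaving groups.
Rank by basicity of the departing species: weakest base leaves most easily.
(CH₃)₂CH–Br loses Br⁻: pKₐ(HBr) ≈ -9
(CH₃)₂CH–Cl loses Cl⁻: pKₐ(HCl) ≈ -7
(CH₃)₂CH–ONO₂ loses NO₃⁻: pKₐ(HNO₃) ≈ -1.3
(CH₃)₂CH–OPO(OH)₂ loses H₂PO₄⁻: pKₐ(H₃PO₄) ≈ 2.1
(CH₃)₂CH–OAc loses AcO⁻: pKₐ(CH₃COOH) ≈ 4.8

(CH₃)₂CH–Br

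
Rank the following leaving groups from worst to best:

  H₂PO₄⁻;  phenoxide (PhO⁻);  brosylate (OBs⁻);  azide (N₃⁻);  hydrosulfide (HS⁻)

phenoxide (PhO⁻) < hydrosulfide (HS⁻) < azide (N₃⁻) < H₂PO₄⁻ < brosylate (OBs⁻)

The more stable X⁻ (or X) is on its own — i.e. the weaker a base it is — the better a leaving group it makes.
brosylate (OBs⁻): pKₐ(p-BrC₆H₄SO₃H) ≈ -2.8
H₂PO₄⁻: pKₐ(H₃PO₄) ≈ 2.1 — moderate base; biological leaving group after further activation
azide (N₃⁻): pKₐ(HN₃) ≈ 4.7 — linear, resonance-stabilised
hydrosulfide (HS⁻): pKₐ(H₂S) ≈ 7 — larger and more polarisable than the oxygen analogue
phenoxide (PhO⁻): pKₐ(C₆H₅OH (phenol)) ≈ 10
The question asks for worst first, so the sequence is read in increasing leaving-group ability.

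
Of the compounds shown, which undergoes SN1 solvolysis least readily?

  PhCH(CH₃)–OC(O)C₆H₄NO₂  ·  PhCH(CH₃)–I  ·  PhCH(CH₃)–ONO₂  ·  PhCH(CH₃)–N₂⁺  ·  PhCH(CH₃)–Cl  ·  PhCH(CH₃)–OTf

Same R in every case — rank the leaving groups.
A good leaving group is a weak base: the lower the pKₐ of its conjugate acid, the more readily it departs.
PhCH(CH₃)–N₂⁺ loses N₂: no meaningful conjugate acid; N₂ departs as an exceptionally stable neutral molecule
PhCH(CH₃)–OTf loses OTf⁻: pKₐ(CF₃SO₃H (triflic acid)) ≈ -14
PhCH(CH₃)–I loses I⁻: pKₐ(HI) ≈ -10
PhCH(CH₃)–Cl loses Cl⁻: pKₐ(HCl) ≈ -7
PhCH(CH₃)–ONO₂ loses NO₃⁻: pKₐ(HNO₃) ≈ -1.3
PhCH(CH₃)–OC(O)C₆H₄NO₂ loses p-O₂N–C₆H₄–COO⁻: pKₐ(p-nitrobenzoic acid) ≈ 3.4

PhCH(CH₃)–OC(O)C₆H₄NO₂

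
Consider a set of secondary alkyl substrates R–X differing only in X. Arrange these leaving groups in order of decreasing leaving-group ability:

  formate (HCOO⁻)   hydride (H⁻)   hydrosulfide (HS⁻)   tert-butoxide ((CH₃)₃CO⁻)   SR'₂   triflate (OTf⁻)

triflate (OTf⁻) > SR'₂ > formate (HCOO⁻) > hydrosulfide (HS⁻) > tert-butoxide ((CH₃)₃CO⁻) > hydride (H⁻)

Leaving-group ability tracks the stability of the departed species; conjugate-acid pKₐ is the usual yardstick (lower pKₐ → better LG).
triflate (OTf⁻): pKₐ(CF₃SO₃H (triflic acid)) ≈ -14
SR'₂: pKₐ(R'₂SH⁺) ≈ -7
formate (HCOO⁻): pKₐ(HCOOH) ≈ 3.8
hydrosulfide (HS⁻): pKₐ(H₂S) ≈ 7
tert-butoxide ((CH₃)₃CO⁻): pKₐ(t-BuOH) ≈ 18
hydride (H⁻): pKₐ(H₂) ≈ 36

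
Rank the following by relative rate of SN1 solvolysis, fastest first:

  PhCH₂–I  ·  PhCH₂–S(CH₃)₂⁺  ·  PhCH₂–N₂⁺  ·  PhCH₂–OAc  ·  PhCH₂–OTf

Identical carbon frameworks mean the comparison reduces to leaving-group quality.
The more stable X⁻ (or X) is on its own — i.e. the weaker a base it is — the better a leaving group it makes.
PhCH₂–N₂⁺ loses N₂: no meaningful conjugate acid; N₂ departs as an exceptionally stable neutral molecule
PhCH₂–OTf loses OTf⁻: pKₐ(CF₃SO₃H (triflic acid)) ≈ -14
PhCH₂–I loses I⁻: pKₐ(HI) ≈ -10
PhCH₂–S(CH₃)₂⁺ loses SR'₂: pKₐ(R'₂SH⁺) ≈ -7
PhCH₂–OAc loses AcO⁻: pKₐ(CH₃COOH) ≈ 4.8

PhCH₂–N₂⁺ > PhCH₂–OTf > PhCH₂–I > PhCH₂–S(CH₃)₂⁺ > PhCH₂–OAc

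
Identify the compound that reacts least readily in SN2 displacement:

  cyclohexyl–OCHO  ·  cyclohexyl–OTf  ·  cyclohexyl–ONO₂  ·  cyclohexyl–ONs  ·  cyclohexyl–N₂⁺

Same R in every case — rank the leaving groups.
A good leaving group is a weak base: the lower the pKₐ of its conjugate acid, the more readily it departs.
cyclohexyl–N₂⁺ loses N₂: no meaningful conjugate acid; N₂ departs as an exceptionally stable neutral molecule
cyclohexyl–OTf loses OTf⁻: pKₐ(CF₃SO₃H (triflic acid)) ≈ -14
cyclohexyl–ONs loses ONs⁻: pKₐ(p-O₂NC₆H₄SO₃H) ≈ -3.5
cyclohexyl–ONO₂ loses NO₃⁻: pKₐ(HNO₃) ≈ -1.3
cyclohexyl–OCHO loses HCOO⁻: pKₐ(HCOOH) ≈ 3.8

cyclohexyl–OCHO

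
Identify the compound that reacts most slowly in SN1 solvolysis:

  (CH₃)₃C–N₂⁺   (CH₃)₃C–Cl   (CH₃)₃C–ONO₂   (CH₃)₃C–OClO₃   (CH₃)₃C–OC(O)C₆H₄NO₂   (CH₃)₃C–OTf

The skeletons are identical, so relative rate is governed entirely by leaving-group ability.
The more stable X⁻ (or X) is on its own — i.e. the weaker a base it is — the better a leaving group it makes.
(CH₃)₃C–N₂⁺ loses N₂: no meaningful conjugate acid; N₂ departs as an exceptionally stable neutral molecule
(CH₃)₃C–OTf loses OTf⁻: pKₐ(CF₃SO₃H (triflic acid)) ≈ -14
(CH₃)₃C–OClO₃ loses ClO₄⁻: pKₐ(HClO₄) ≈ -10
(CH₃)₃C–Cl loses Cl⁻: pKₐ(HCl) ≈ -7
(CH₃)₃C–ONO₂ loses NO₃⁻: pKₐ(HNO₃) ≈ -1.3
(CH₃)₃C–OC(O)C₆H₄NO₂ loses p-O₂N–C₆H₄–COO⁻: pKₐ(p-nitrobenzoic acid) ≈ 3.4

(CH₃)₃C–OC(O)C₆H₄NO₂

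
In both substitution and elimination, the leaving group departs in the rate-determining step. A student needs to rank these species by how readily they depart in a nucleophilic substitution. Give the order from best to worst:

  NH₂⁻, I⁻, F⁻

Rank by basicity of the departing species: weakest base leaves most easily.
I⁻: pKₐ(HI) ≈ -10
F⁻: pKₐ(HF) ≈ 3.2
NH₂⁻: pKₐ(NH₃) ≈ 38

I⁻ > F⁻ > NH₂⁻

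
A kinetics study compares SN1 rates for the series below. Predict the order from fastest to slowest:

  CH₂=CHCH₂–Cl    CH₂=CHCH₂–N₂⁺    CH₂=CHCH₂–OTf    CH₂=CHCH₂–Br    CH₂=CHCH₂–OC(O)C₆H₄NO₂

CH₂=CHCH₂–N₂⁺ > CH₂=CHCH₂–OTf > CH₂=CHCH₂–Br > CH₂=CHCH₂–Cl > CH₂=CHCH₂–OC(O)C₆H₄NO₂

The skeletons are identical, so relative rate is governed entirely by leaving-group ability.
Leaving-group ability tracks the stability of the departed species; conjugate-acid pKₐ is the usual yardstick (lower pKₐ → better LG).
CH₂=CHCH₂–N₂⁺ loses N₂: no meaningful conjugate acid; N₂ departs as an exceptionally stable neutral molecule
CH₂=CHCH₂–OTf loses OTf⁻: pKₐ(CF₃SO₃H (triflic acid)) ≈ -14
CH₂=CHCH₂–Br loses Br⁻: pKₐ(HBr) ≈ -9
CH₂=CHCH₂–Cl loses Cl⁻: pKₐ(HCl) ≈ -7
CH₂=CHCH₂–OC(O)C₆H₄NO₂ loses p-O₂N–C₆H₄–COO⁻: pKₐ(p-nitrobenzoic acid) ≈ 3.4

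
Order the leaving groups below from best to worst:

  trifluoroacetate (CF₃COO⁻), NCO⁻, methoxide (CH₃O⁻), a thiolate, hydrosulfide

trifluoroacetate (CF₃COO⁻) > NCO⁻ > hydrosulfide > a thiolate > methoxide (CH₃O⁻)

Rank by basicity of the departing species: weakest base leaves most easily.
trifluoroacetate (CF₃COO⁻): pKₐ(CF₃COOH) ≈ 0.2
NCO⁻: pKₐ(HOCN) ≈ 3.5
hydrosulfide: pKₐ(H₂S) ≈ 7
a thiolate: pKₐ(RSH (a thiol)) ≈ 10.5
methoxide (CH₃O⁻): pKₐ(CH₃OH) ≈ 15.5 — strong base; alkoxides do not leave unassisted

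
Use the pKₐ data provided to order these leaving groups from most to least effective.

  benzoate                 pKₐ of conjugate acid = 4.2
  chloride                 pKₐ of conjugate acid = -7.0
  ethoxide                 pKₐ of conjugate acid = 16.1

chloride > benzoate > ethoxide

Lower conjugate-acid pKₐ ⇒ weaker base ⇒ better leaving group.
Sorting by the given values: chloride (-7.0), benzoate (4.2), ethoxide (16.1).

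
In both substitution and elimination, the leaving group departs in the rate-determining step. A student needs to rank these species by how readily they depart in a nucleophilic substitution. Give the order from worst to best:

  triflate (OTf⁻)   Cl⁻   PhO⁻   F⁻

triflate (OTf⁻): pKₐ(CF₃SO₃H (triflic acid)) ≈ -14 — charge spread over three oxygens and a CF₃ group; the premier leaving group in synthesis
Cl⁻: pKₐ(HCl) ≈ -7 — moderately weak base
F⁻: pKₐ(HF) ≈ 3.2
PhO⁻: pKₐ(C₆H₅OH (phenol)) ≈ 10 — resonance into the ring helps, but still a poor LG
Reversing gives the worst-to-best order requested.

PhO⁻ < F⁻ < Cl⁻ < triflate (OTf⁻)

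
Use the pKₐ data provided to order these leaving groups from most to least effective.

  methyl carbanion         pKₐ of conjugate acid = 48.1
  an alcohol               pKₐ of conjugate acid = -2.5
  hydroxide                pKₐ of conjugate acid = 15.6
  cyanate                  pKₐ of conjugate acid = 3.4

an alcohol > cyanate > hydroxide > methyl carbanion

Lower conjugate-acid pKₐ ⇒ weaker base ⇒ better leaving group.
Sorting by the given values: an alcohol (-2.5), cyanate (3.4), hydroxide (15.6), methyl carbanion (48.1).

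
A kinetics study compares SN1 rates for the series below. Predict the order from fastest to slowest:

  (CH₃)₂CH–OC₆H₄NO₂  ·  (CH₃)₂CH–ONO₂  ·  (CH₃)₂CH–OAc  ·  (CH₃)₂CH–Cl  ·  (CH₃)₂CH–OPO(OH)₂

(CH₃)₂CH–Cl > (CH₃)₂CH–ONO₂ > (CH₃)₂CH–OPO(OH)₂ > (CH₃)₂CH–OAc > (CH₃)₂CH–OC₆H₄NO₂

With the same alkyl group throughout, only the leaving group differentiates the rates.
Rank by basicity of the departing species: weakest base leaves most easily.
(CH₃)₂CH–Cl loses Cl⁻: pKₐ(HCl) ≈ -7
(CH₃)₂CH–ONO₂ loses NO₃⁻: pKₐ(HNO₃) ≈ -1.3
(CH₃)₂CH–OPO(OH)₂ loses H₂PO₄⁻: pKₐ(H₃PO₄) ≈ 2.1
(CH₃)₂CH–OAc loses AcO⁻: pKₐ(CH₃COOH) ≈ 4.8
(CH₃)₂CH–OC₆H₄NO₂ loses p-O₂N–C₆H₄–O⁻: pKₐ(p-nitrophenol) ≈ 7.2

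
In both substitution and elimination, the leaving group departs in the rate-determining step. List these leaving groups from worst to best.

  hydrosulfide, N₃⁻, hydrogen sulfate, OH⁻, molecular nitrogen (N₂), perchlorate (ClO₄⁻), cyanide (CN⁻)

OH⁻ < cyanide (CN⁻) < hydrosulfide < N₃⁻ < hydrogen sulfate < perchlorate (ClO₄⁻) < molecular nitrogen (N₂)

Leaving-group ability tracks the stability of the departed species; conjugate-acid pKₐ is the usual yardstick (lower pKₐ → better LG).
molecular nitrogen (N₂): no meaningful conjugate acid; N₂ departs as an exceptionally stable neutral molecule
perchlorate (ClO₄⁻): pKₐ(HClO₄) ≈ -10
hydrogen sulfate: pKₐ(H₂SO₄) ≈ -3
N₃⁻: pKₐ(HN₃) ≈ 4.7 — linear, resonance-stabilised
hydrosulfide: pKₐ(H₂S) ≈ 7 — larger and more polarisable than the oxygen analogue
cyanide (CN⁻): pKₐ(HCN) ≈ 9.2 — sp carbon stabilises the charge somewhat, but still a poor LG
OH⁻: pKₐ(H₂O) ≈ 15.7 — strong base; essentially never leaves without prior activation
Reversing gives the worst-to-best order requested.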